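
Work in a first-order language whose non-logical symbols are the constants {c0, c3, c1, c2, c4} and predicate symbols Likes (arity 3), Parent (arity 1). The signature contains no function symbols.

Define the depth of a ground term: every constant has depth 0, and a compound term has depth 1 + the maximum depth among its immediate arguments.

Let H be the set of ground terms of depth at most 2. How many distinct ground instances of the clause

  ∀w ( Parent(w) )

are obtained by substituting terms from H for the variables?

5

Ground terms of depth ≤ 2:
  With no function symbols every ground term is a constant, so there are exactly 5 ground terms at every depth bound.
  N_0 = 5
  N_1 = 5
  N_2 = 5
  Explicitly: c0, c3, c1, c2, c4.
So there are 5 ground terms available for substitution.
The variable w ranges independently over the available ground terms, and distinct assignments produce distinct instances.
Number of ground instances = 5.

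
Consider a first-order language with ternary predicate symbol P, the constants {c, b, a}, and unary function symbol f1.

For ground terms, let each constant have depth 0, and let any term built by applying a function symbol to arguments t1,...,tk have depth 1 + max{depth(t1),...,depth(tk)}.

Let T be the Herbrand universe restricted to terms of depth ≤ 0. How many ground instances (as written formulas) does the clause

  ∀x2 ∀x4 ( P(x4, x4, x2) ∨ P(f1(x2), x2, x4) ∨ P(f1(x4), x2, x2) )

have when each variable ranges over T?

Ground terms of depth ≤ 0:
  If N_k denotes the number of depth-≤k ground terms, the 3 constants give N_0 = 3, and each function symbol of arity r contributes N_{k-1}^r new terms at level k: N_k = 3 + N_{k-1}.
  N_0 = 3
  Explicitly: c, b, a.
So there are 3 ground terms available for substitution.
The clause has 2 distinct variables (x2, x4), each appearing in the body. In the free term algebra distinct substitutions yield syntactically distinct ground instances.
Number of ground instances = 3^2 = 9.

9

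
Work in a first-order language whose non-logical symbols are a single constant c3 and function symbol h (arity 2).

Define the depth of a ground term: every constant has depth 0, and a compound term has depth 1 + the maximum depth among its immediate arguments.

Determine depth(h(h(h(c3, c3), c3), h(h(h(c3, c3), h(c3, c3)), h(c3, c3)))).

4

depth(h(c3, c3)) = 1 + max(0, 0) = 1
depth(h(h(c3, c3), c3)) = 1 + max(1, 0) = 2
depth(h(h(c3, c3), h(c3, c3))) = 1 + max(1, 1) = 2
depth(h(h(h(c3, c3), h(c3, c3)), h(c3, c3))) = 1 + max(2, 1) = 3
depth(h(h(h(c3, c3), c3), h(h(h(c3, c3), h(c3, c3)), h(c3, c3)))) = 1 + max(2, 3) = 4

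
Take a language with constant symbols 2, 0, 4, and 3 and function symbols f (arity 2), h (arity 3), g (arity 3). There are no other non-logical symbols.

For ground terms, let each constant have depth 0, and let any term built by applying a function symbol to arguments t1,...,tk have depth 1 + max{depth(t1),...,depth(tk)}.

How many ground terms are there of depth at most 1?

Let N_k = |{terms of depth ≤ k}|. Then N_0 = 4 and N_k = 4 + N_{k-1}^2 + N_{k-1}^3 + N_{k-1}^3 for k ≥ 1 (one summand per function symbol, arity giving the exponent).
N_0 = 4
N_1 = 4 + 4^2 + 4^3 + 4^3 = 148

148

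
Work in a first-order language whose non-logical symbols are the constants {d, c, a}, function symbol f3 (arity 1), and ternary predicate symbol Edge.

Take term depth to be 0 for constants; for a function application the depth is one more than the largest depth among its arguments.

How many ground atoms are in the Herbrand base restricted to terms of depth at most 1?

First count ground terms of depth ≤ 1.
Let N_k count ground terms of depth at most k. Each non-constant term of depth ≤ k is some function symbol applied to depth-≤(k−1) arguments, giving N_k = 3 + N_{k-1}.
N_0 = 3
N_1 = 3 + 3 = 6
Explicitly: d, c, a, f3(d), f3(c), f3(a).
So |H| = 6.
Ground atoms are formed by filling each argument slot of a predicate with a term from H, so an r-ary predicate gives |H|^r atoms:
  Edge: 6^3 = 216
Total ground atoms: 216.

216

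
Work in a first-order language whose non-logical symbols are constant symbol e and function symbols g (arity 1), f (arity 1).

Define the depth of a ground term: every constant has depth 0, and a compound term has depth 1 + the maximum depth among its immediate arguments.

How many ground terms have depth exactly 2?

4

Let N_k = |{terms of depth ≤ k}|. Then N_0 = 1 and N_k = 1 + N_{k-1} + N_{k-1} for k ≥ 1 (one summand per function symbol, arity giving the exponent).
N_0 = 1
N_1 = 1 + 1 + 1 = 3
N_2 = 1 + 3 + 3 = 7
Terms of depth exactly 2: N_2 − N_1 = 7 − 3 = 4.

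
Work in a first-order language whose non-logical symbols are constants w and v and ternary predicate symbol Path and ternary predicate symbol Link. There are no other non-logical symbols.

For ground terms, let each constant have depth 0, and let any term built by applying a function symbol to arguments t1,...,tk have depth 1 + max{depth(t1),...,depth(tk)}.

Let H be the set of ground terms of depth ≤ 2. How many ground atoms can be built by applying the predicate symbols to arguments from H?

16

First count ground terms of depth ≤ 2.
With no function symbols every ground term is a constant, so there are exactly 2 ground terms at every depth bound.
N_0 = 2
N_1 = 2
N_2 = 2
So |H| = 2.
Ground atoms are formed by filling each argument slot of a predicate with a term from H, so an r-ary predicate gives |H|^r atoms:
  Path: 2^3 = 8;  Link: 2^3 = 8
Total ground atoms: 8 + 8 = 16.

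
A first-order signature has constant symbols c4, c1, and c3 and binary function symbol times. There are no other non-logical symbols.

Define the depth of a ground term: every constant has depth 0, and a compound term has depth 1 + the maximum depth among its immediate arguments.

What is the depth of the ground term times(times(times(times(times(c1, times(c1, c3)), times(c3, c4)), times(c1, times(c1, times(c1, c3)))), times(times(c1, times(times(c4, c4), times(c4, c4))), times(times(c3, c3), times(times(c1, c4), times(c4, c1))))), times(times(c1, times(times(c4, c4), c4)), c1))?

depth(times(c1, c3)) = 1 + max(0, 0) = 1
depth(times(c1, times(c1, c3))) = 1 + max(0, 1) = 2
depth(times(c3, c4)) = 1 + max(0, 0) = 1
depth(times(times(c1, times(c1, c3)), times(c3, c4))) = 1 + max(2, 1) = 3
depth(times(c1, times(c1, times(c1, c3)))) = 1 + max(0, 2) = 3
depth(times(times(times(c1, times(c1, c3)), times(c3, c4)), times(c1, times(c1, times(c1, c3))))) = 1 + max(3, 3) = 4
depth(times(c4, c4)) = 1 + max(0, 0) = 1
depth(times(times(c4, c4), times(c4, c4))) = 1 + max(1, 1) = 2
depth(times(c1, times(times(c4, c4), times(c4, c4)))) = 1 + max(0, 2) = 3
depth(times(c3, c3)) = 1 + max(0, 0) = 1
depth(times(c1, c4)) = 1 + max(0, 0) = 1
depth(times(c4, c1)) = 1 + max(0, 0) = 1
depth(times(times(c1, c4), times(c4, c1))) = 1 + max(1, 1) = 2
depth(times(times(c3, c3), times(times(c1, c4), times(c4, c1)))) = 1 + max(1, 2) = 3
depth(times(times(c1, times(times(c4, c4), times(c4, c4))), times(times(c3, c3), times(times(c1, c4), times(c4, c1))))) = 1 + max(3, 3) = 4
depth(times(times(times(times(c1, times(c1, c3)), times(c3, c4)), times(c1, times(c1, times(c1, c3)))), times(times(c1, times(times(c4, c4), times(c4, c4))), times(times(c3, c3), times(times(c1, c4), times(c4, c1)))))) = 1 + max(4, 4) = 5
depth(times(times(c4, c4), c4)) = 1 + max(1, 0) = 2
depth(times(c1, times(times(c4, c4), c4))) = 1 + max(0, 2) = 3
depth(times(times(c1, times(times(c4, c4), c4)), c1)) = 1 + max(3, 0) = 4
depth(times(times(times(times(times(c1, times(c1, c3)), times(c3, c4)), times(c1, times(c1, times(c1, c3)))), times(times(c1, times(times(c4, c4), times(c4, c4))), times(times(c3, c3), times(times(c1, c4), times(c4, c1))))), times(times(c1, times(times(c4, c4), c4)), c1))) = 1 + max(5, 4) = 6

6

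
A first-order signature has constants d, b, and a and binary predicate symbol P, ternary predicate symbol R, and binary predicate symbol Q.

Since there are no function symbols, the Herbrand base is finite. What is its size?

45

With no function symbols, the Herbrand universe is just the 3 constants.
Ground atoms per predicate: P: 3^2 = 9, R: 3^3 = 27, Q: 3^2 = 9.
Herbrand base size = 9 + 27 + 9 = 45.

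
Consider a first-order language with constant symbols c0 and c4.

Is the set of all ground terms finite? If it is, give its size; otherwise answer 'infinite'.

2

There are no function symbols, so every ground term is one of the 2 constants.
The Herbrand universe is {c0, c4}, which is finite with 2 elements.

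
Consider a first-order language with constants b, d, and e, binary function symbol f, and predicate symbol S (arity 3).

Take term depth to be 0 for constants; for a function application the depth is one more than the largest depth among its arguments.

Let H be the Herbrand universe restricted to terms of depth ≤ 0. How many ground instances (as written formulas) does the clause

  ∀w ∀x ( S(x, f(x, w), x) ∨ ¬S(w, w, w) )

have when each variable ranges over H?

Ground terms of depth ≤ 0:
  If N_k denotes the number of depth-≤k ground terms, the 3 constants give N_0 = 3, and each function symbol of arity r contributes N_{k-1}^r new terms at level k: N_k = 3 + N_{k-1}^2.
  N_0 = 3
So there are 3 ground terms available for substitution.
The body mentions every one of the 2 quantified variables; since ground terms form a free algebra, no two substitutions collapse to the same formula.
Number of ground instances = 3^2 = 9.

9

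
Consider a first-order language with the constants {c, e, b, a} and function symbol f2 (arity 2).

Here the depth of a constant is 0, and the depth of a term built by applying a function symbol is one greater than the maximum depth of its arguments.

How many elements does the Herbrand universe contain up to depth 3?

163220

Let N_k count ground terms of depth at most k. Each non-constant term of depth ≤ k is some function symbol applied to depth-≤(k−1) arguments, giving N_k = 4 + N_{k-1}^2.
N_0 = 4
N_1 = 4 + 4^2 = 20
N_2 = 4 + 20^2 = 404
N_3 = 4 + 404^2 = 163220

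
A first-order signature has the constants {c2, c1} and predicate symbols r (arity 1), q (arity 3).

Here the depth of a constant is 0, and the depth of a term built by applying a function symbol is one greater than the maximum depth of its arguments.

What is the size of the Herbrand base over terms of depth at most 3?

First count ground terms of depth ≤ 3.
With no function symbols every ground term is a constant, so there are exactly 2 ground terms at every depth bound.
N_0 = 2
N_1 = 2
N_2 = 2
N_3 = 2
Explicitly: c2, c1.
So |H| = 2.
A ground atom is a predicate applied to a tuple of terms from H, so the count is the sum over predicates of |H|^arity:
  r: 2;  q: 2^3 = 8
Total ground atoms: 2 + 8 = 10.

10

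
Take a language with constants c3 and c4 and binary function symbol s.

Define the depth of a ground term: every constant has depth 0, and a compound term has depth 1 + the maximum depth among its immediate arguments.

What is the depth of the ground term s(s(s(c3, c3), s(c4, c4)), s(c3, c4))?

depth(s(c3, c3)) = 1 + max(0, 0) = 1
depth(s(c4, c4)) = 1 + max(0, 0) = 1
depth(s(s(c3, c3), s(c4, c4))) = 1 + max(1, 1) = 2
depth(s(c3, c4)) = 1 + max(0, 0) = 1
depth(s(s(s(c3, c3), s(c4, c4)), s(c3, c4))) = 1 + max(2, 1) = 3

3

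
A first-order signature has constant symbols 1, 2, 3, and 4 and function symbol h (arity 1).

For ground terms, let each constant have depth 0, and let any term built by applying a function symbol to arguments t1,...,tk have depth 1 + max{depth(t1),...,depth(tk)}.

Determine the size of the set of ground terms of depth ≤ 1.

Let N_k count ground terms of depth at most k. Each non-constant term of depth ≤ k is some function symbol applied to depth-≤(k−1) arguments, giving N_k = 4 + N_{k-1}.
N_0 = 4
N_1 = 4 + 4 = 8

8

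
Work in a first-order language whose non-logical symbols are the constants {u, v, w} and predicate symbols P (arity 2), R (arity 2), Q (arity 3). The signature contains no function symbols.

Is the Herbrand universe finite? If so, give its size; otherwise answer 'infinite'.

There are no function symbols, so every ground term is one of the 3 constants.
The Herbrand universe is {u, v, w}, which is finite with 3 elements.

3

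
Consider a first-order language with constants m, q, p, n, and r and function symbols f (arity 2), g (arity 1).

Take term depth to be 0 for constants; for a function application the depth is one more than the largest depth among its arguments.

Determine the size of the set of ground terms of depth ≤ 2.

If N_k denotes the number of depth-≤k ground terms, the 5 constants give N_0 = 5, and each function symbol of arity r contributes N_{k-1}^r new terms at level k: N_k = 5 + N_{k-1}^2 + N_{k-1}.
N_0 = 5
N_1 = 5 + 5^2 + 5 = 35
N_2 = 5 + 35^2 + 35 = 1265

1265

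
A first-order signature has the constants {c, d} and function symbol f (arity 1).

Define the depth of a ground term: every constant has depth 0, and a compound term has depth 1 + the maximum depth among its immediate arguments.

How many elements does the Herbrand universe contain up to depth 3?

Write N_k for the number of ground terms of depth ≤ k. A term of depth ≤ k is either a constant or a function symbol applied to arguments of depth ≤ k−1, so N_k = 2 + N_{k-1}.
N_0 = 2
N_1 = 2 + 2 = 4
N_2 = 2 + 4 = 6
N_3 = 2 + 6 = 8
Explicitly: c, d, f(c), f(d), f(f(c)), f(f(d)), f(f(f(c))), f(f(f(d))).

8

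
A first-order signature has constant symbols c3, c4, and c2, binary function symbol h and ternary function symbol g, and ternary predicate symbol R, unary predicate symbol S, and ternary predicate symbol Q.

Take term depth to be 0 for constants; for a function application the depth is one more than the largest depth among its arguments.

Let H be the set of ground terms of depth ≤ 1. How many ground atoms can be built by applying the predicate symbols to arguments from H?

First count ground terms of depth ≤ 1.
If N_k denotes the number of depth-≤k ground terms, the 3 constants give N_0 = 3, and each function symbol of arity r contributes N_{k-1}^r new terms at level k: N_k = 3 + N_{k-1}^2 + N_{k-1}^3.
N_0 = 3
N_1 = 3 + 3^2 + 3^3 = 39
So |H| = 39.
For each predicate symbol, the number of ground atoms is |H| raised to its arity; summing:
  R: 39^3 = 59319;  S: 39;  Q: 39^3 = 59319
Total ground atoms: 59319 + 39 + 59319 = 118677.

118677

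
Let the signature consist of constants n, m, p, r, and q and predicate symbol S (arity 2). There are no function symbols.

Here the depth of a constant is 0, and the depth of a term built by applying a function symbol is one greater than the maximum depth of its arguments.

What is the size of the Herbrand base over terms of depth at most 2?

First count ground terms of depth ≤ 2.
With no function symbols every ground term is a constant, so there are exactly 5 ground terms at every depth bound.
N_0 = 5
N_1 = 5
N_2 = 5
Explicitly: n, m, p, r, q.
So |H| = 5.
Each predicate of arity r yields |H|^r ground atoms (one per choice of an r-tuple from H):
  S: 5^2 = 25
Total ground atoms: 25.

25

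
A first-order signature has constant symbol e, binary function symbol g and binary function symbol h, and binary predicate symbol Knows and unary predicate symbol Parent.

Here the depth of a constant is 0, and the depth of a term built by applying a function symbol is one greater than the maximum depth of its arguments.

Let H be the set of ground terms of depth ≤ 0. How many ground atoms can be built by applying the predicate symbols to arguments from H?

2

First count ground terms of depth ≤ 0.
Count level by level. With function symbols g/2, h/2, the terms of depth ≤ k are the 1 constant together with each function applied to depth-≤(k−1) tuples, so N_k = 1 + N_{k-1}^2 + N_{k-1}^2.
N_0 = 1
Explicitly: e.
So |H| = 1.
For each predicate symbol, the number of ground atoms is |H| raised to its arity; summing:
  Knows: 1^2 = 1;  Parent: 1
Total ground atoms: 1 + 1 = 2.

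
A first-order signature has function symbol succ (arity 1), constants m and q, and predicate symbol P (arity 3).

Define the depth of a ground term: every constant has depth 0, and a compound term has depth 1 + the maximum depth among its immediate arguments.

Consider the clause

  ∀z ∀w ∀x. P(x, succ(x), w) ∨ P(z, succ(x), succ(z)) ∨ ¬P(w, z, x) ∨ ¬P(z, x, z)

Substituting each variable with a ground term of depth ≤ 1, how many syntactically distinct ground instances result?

Ground terms of depth ≤ 1:
  Write N_k for the number of ground terms of depth ≤ k. A term of depth ≤ k is either a constant or a function symbol applied to arguments of depth ≤ k−1, so N_k = 2 + N_{k-1}.
  N_0 = 2
  N_1 = 2 + 2 = 4
So there are 4 ground terms available for substitution.
The body mentions every one of the 3 quantified variables; since ground terms form a free algebra, no two substitutions collapse to the same formula.
Number of ground instances = 4^3 = 64.

64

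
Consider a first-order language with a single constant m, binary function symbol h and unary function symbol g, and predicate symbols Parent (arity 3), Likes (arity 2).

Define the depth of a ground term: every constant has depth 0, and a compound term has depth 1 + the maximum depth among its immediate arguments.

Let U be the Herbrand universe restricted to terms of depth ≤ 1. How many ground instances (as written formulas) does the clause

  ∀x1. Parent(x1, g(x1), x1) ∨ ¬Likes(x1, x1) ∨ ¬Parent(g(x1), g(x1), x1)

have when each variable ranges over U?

Ground terms of depth ≤ 1:
  If N_k denotes the number of depth-≤k ground terms, the 1 constant gives N_0 = 1, and each function symbol of arity r contributes N_{k-1}^r new terms at level k: N_k = 1 + N_{k-1}^2 + N_{k-1}.
  N_0 = 1
  N_1 = 1 + 1^2 + 1 = 3
  Explicitly: m, h(m, m), g(m).
So there are 3 ground terms available for substitution.
The body mentions the single quantified variable x1; since ground terms form a free algebra, no two substitutions collapse to the same formula.
Number of ground instances = 3.

3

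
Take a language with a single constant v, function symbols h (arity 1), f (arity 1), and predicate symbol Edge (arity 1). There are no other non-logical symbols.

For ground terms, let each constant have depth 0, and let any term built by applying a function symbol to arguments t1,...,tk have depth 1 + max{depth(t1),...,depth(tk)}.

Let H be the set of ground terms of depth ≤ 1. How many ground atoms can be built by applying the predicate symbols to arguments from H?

3

First count ground terms of depth ≤ 1.
Write N_k for the number of ground terms of depth ≤ k. A term of depth ≤ k is either a constant or a function symbol applied to arguments of depth ≤ k−1, so N_k = 1 + N_{k-1} + N_{k-1}.
N_0 = 1
N_1 = 1 + 1 + 1 = 3
So |H| = 3.
A ground atom is a predicate applied to a tuple of terms from H, so the count is the sum over predicates of |H|^arity:
  Edge: 3
Total ground atoms: 3.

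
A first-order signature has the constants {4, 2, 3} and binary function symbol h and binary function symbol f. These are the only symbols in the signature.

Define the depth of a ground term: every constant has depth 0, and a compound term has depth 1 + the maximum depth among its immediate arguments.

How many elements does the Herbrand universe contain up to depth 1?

Write N_k for the number of ground terms of depth ≤ k. A term of depth ≤ k is either a constant or a function symbol applied to arguments of depth ≤ k−1, so N_k = 3 + N_{k-1}^2 + N_{k-1}^2.
N_0 = 3
N_1 = 3 + 3^2 + 3^2 = 21

21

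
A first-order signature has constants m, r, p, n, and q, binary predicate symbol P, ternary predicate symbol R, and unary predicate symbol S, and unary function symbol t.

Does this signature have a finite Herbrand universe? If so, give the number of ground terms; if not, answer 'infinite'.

infinite

The signature has at least one function symbol (t, arity 1) and at least one constant (m).
Iterating t gives infinitely many distinct ground terms: m, t(m), t(t(m)), ...
So the Herbrand universe is infinite.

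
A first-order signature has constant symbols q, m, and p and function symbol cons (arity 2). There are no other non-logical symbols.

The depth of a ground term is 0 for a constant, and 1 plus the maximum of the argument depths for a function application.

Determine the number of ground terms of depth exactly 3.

21465

Let N_k = |{terms of depth ≤ k}|. Then N_0 = 3 and N_k = 3 + N_{k-1}^2 for k ≥ 1 (one summand per function symbol, arity giving the exponent).
N_0 = 3
N_1 = 3 + 3^2 = 12
N_2 = 3 + 12^2 = 147
N_3 = 3 + 147^2 = 21612
Terms of depth exactly 3: N_3 − N_2 = 21612 − 147 = 21465.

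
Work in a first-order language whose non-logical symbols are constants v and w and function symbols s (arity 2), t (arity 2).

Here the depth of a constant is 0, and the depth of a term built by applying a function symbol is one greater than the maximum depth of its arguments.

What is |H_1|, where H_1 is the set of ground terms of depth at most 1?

Let N_k = |{terms of depth ≤ k}|. Then N_0 = 2 and N_k = 2 + N_{k-1}^2 + N_{k-1}^2 for k ≥ 1 (one summand per function symbol, arity giving the exponent).
N_0 = 2
N_1 = 2 + 2^2 + 2^2 = 10
Explicitly: v, w, s(v, v), s(v, w), s(w, v), s(w, w), t(v, v), t(v, w), t(w, v), t(w, w).

10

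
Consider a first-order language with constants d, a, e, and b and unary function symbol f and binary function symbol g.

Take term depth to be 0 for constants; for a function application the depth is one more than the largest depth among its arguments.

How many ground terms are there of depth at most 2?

Let N_k count ground terms of depth at most k. Each non-constant term of depth ≤ k is some function symbol applied to depth-≤(k−1) arguments, giving N_k = 4 + N_{k-1} + N_{k-1}^2.
N_0 = 4
N_1 = 4 + 4 + 4^2 = 24
N_2 = 4 + 24 + 24^2 = 604

604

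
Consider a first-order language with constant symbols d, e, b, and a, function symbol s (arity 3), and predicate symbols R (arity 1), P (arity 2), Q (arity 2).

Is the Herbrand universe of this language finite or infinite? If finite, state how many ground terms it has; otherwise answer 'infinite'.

The signature has at least one function symbol (s, arity 3) and at least one constant (d).
Iterating s gives infinitely many distinct ground terms: d, s(d, d, d), s(s(d, d, d), s(d, d, d), s(d, d, d)), ...
So the Herbrand universe is infinite.

infinite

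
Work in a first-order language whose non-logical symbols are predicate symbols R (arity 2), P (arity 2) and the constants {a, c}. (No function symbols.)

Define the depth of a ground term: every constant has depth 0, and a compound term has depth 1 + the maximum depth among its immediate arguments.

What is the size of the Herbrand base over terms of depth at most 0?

First count ground terms of depth ≤ 0.
With no function symbols every ground term is a constant, so there are exactly 2 ground terms at every depth bound.
N_0 = 2
Explicitly: a, c.
So |H| = 2.
A ground atom is a predicate applied to a tuple of terms from H, so the count is the sum over predicates of |H|^arity:
  R: 2^2 = 4;  P: 2^2 = 4
Total ground atoms: 4 + 4 = 8.

8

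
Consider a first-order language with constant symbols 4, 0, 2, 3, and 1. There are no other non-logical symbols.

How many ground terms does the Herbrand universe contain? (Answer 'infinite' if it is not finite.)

There are no function symbols, so every ground term is one of the 5 constants.
The Herbrand universe is {4, 0, 2, 3, 1}, which is finite with 5 elements.

5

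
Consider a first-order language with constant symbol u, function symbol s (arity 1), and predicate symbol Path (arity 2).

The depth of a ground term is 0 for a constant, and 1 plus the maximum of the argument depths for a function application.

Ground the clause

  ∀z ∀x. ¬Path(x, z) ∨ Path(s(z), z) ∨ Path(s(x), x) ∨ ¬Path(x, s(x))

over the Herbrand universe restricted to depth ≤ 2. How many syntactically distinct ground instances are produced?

9

Ground terms of depth ≤ 2:
  Let N_k count ground terms of depth at most k. Each non-constant term of depth ≤ k is some function symbol applied to depth-≤(k−1) arguments, giving N_k = 1 + N_{k-1}.
  N_0 = 1
  N_1 = 1 + 1 = 2
  N_2 = 1 + 2 = 3
So there are 3 ground terms available for substitution.
The clause has 2 distinct variables (z, x), each appearing in the body. In the free term algebra distinct substitutions yield syntactically distinct ground instances.
Number of ground instances = 3^2 = 9.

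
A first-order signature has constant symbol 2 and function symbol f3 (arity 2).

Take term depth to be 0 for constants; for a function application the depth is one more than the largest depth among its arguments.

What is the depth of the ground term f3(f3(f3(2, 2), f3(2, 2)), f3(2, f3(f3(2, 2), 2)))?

depth(f3(2, 2)) = 1 + max(0, 0) = 1
depth(f3(f3(2, 2), f3(2, 2))) = 1 + max(1, 1) = 2
depth(f3(f3(2, 2), 2)) = 1 + max(1, 0) = 2
depth(f3(2, f3(f3(2, 2), 2))) = 1 + max(0, 2) = 3
depth(f3(f3(f3(2, 2), f3(2, 2)), f3(2, f3(f3(2, 2), 2)))) = 1 + max(2, 3) = 4

4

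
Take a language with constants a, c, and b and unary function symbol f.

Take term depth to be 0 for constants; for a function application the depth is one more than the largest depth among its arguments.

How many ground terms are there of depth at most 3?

Let N_k = |{terms of depth ≤ k}|. Then N_0 = 3 and N_k = 3 + N_{k-1} for k ≥ 1 (one summand per function symbol, arity giving the exponent).
N_0 = 3
N_1 = 3 + 3 = 6
N_2 = 3 + 6 = 9
N_3 = 3 + 9 = 12
Explicitly: a, c, b, f(a), f(c), f(b), f(f(a)), f(f(c)), f(f(b)), f(f(f(a))), f(f(f(c))), f(f(f(b))).

12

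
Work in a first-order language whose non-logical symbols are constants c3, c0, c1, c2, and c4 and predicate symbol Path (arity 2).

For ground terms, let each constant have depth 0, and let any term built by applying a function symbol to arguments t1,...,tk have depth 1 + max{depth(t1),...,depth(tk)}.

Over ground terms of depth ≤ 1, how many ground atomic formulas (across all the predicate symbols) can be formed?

First count ground terms of depth ≤ 1.
With no function symbols every ground term is a constant, so there are exactly 5 ground terms at every depth bound.
N_0 = 5
N_1 = 5
Explicitly: c3, c0, c1, c2, c4.
So |H| = 5.
Ground atoms are formed by filling each argument slot of a predicate with a term from H, so an r-ary predicate gives |H|^r atoms:
  Path: 5^2 = 25
Total ground atoms: 25.

25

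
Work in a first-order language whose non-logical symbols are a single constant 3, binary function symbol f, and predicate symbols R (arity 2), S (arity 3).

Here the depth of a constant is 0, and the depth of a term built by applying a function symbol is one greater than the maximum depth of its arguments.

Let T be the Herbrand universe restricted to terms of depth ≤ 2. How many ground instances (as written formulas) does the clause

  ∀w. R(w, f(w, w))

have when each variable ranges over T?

Ground terms of depth ≤ 2:
  Let N_k = |{terms of depth ≤ k}|. Then N_0 = 1 and N_k = 1 + N_{k-1}^2 for k ≥ 1 (one summand per function symbol, arity giving the exponent).
  N_0 = 1
  N_1 = 1 + 1^2 = 2
  N_2 = 1 + 2^2 = 5
So there are 5 ground terms available for substitution.
The clause has 1 distinct variable (w), which appears in the body. In the free term algebra distinct substitutions yield syntactically distinct ground instances.
Number of ground instances = 5.

5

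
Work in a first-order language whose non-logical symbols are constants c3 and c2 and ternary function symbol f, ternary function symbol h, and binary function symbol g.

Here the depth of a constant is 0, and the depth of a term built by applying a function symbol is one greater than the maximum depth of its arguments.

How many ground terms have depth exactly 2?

21760

Let N_k count ground terms of depth at most k. Each non-constant term of depth ≤ k is some function symbol applied to depth-≤(k−1) arguments, giving N_k = 2 + N_{k-1}^3 + N_{k-1}^3 + N_{k-1}^2.
N_0 = 2
N_1 = 2 + 2^3 + 2^3 + 2^2 = 22
N_2 = 2 + 22^3 + 22^3 + 22^2 = 21782
Terms of depth exactly 2: N_2 − N_1 = 21782 − 22 = 21760.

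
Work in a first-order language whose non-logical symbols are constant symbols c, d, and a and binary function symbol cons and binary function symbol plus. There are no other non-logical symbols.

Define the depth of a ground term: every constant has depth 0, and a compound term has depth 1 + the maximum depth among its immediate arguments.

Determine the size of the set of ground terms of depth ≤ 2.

885

Write N_k for the number of ground terms of depth ≤ k. A term of depth ≤ k is either a constant or a function symbol applied to arguments of depth ≤ k−1, so N_k = 3 + N_{k-1}^2 + N_{k-1}^2.
N_0 = 3
N_1 = 3 + 3^2 + 3^2 = 21
N_2 = 3 + 21^2 + 21^2 = 885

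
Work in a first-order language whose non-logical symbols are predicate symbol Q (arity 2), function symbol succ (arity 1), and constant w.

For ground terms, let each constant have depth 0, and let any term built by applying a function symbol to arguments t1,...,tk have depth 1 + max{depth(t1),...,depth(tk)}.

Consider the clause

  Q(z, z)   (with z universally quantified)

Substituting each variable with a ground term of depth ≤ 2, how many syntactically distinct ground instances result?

Ground terms of depth ≤ 2:
  If N_k denotes the number of depth-≤k ground terms, the 1 constant gives N_0 = 1, and each function symbol of arity r contributes N_{k-1}^r new terms at level k: N_k = 1 + N_{k-1}.
  N_0 = 1
  N_1 = 1 + 1 = 2
  N_2 = 1 + 2 = 3
So there are 3 ground terms available for substitution.
The variable z ranges independently over the available ground terms, and distinct assignments produce distinct instances.
Number of ground instances = 3.

3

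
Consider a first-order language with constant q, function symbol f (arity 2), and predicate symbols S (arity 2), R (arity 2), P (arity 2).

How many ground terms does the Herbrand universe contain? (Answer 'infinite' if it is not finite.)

The signature has at least one function symbol (f, arity 2) and at least one constant (q).
Iterating f gives infinitely many distinct ground terms: q, f(q, q), f(f(q, q), f(q, q)), ...
So the Herbrand universe is infinite.

infinite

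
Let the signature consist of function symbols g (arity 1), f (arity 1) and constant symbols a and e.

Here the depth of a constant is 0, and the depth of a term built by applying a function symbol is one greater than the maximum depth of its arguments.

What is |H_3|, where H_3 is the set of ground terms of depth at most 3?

Let N_k = |{terms of depth ≤ k}|. Then N_0 = 2 and N_k = 2 + N_{k-1} + N_{k-1} for k ≥ 1 (one summand per function symbol, arity giving the exponent).
N_0 = 2
N_1 = 2 + 2 + 2 = 6
N_2 = 2 + 6 + 6 = 14
N_3 = 2 + 14 + 14 = 30

30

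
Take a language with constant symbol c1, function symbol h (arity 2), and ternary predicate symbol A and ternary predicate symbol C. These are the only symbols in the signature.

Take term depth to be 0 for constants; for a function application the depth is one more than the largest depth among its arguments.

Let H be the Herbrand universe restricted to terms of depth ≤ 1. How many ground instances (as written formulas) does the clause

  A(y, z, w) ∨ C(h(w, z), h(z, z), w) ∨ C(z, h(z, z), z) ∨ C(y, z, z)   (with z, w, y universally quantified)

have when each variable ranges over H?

Ground terms of depth ≤ 1:
  Count level by level. With function symbols h/2, the terms of depth ≤ k are the 1 constant together with each function applied to depth-≤(k−1) tuples, so N_k = 1 + N_{k-1}^2.
  N_0 = 1
  N_1 = 1 + 1^2 = 2
  Explicitly: c1, h(c1, c1).
So there are 2 ground terms available for substitution.
There are 3 variables to instantiate (z, w, y), each occurring in at least one literal, so different choices give different ground instances.
Number of ground instances = 2^3 = 8.

8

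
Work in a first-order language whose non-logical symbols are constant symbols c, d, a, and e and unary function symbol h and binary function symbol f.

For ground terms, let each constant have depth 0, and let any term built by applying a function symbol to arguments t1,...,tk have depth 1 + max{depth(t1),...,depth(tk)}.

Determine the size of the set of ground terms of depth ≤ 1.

24

Let N_k count ground terms of depth at most k. Each non-constant term of depth ≤ k is some function symbol applied to depth-≤(k−1) arguments, giving N_k = 4 + N_{k-1} + N_{k-1}^2.
N_0 = 4
N_1 = 4 + 4 + 4^2 = 24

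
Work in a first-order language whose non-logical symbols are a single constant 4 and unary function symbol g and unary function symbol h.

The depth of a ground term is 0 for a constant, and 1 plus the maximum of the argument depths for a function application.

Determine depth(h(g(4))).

depth(g(4)) = 1 + depth(4) = 1 + 0 = 1
depth(h(g(4))) = 1 + depth(g(4)) = 1 + 1 = 2

2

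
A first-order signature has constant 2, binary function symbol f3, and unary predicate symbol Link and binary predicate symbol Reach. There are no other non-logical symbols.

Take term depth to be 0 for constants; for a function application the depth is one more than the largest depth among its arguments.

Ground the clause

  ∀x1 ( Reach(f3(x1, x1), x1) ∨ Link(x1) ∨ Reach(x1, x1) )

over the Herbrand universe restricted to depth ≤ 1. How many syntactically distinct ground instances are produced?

2

Ground terms of depth ≤ 1:
  Let N_k count ground terms of depth at most k. Each non-constant term of depth ≤ k is some function symbol applied to depth-≤(k−1) arguments, giving N_k = 1 + N_{k-1}^2.
  N_0 = 1
  N_1 = 1 + 1^2 = 2
So there are 2 ground terms available for substitution.
There is 1 variable to instantiate (x1),  occurring in at least one literal, so different choices give different ground instances.
Number of ground instances = 2.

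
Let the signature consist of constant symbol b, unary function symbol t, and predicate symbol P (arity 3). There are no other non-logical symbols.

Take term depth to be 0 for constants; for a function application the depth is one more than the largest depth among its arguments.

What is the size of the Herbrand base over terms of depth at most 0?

First count ground terms of depth ≤ 0.
Write N_k for the number of ground terms of depth ≤ k. A term of depth ≤ k is either a constant or a function symbol applied to arguments of depth ≤ k−1, so N_k = 1 + N_{k-1}.
N_0 = 1
So |H| = 1.
A ground atom is a predicate applied to a tuple of terms from H, so the count is the sum over predicates of |H|^arity:
  P: 1^3 = 1
Total ground atoms: 1.

1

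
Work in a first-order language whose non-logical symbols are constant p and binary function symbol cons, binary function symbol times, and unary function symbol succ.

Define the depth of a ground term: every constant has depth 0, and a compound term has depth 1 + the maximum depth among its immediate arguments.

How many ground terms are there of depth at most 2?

37

Write N_k for the number of ground terms of depth ≤ k. A term of depth ≤ k is either a constant or a function symbol applied to arguments of depth ≤ k−1, so N_k = 1 + N_{k-1}^2 + N_{k-1}^2 + N_{k-1}.
N_0 = 1
N_1 = 1 + 1^2 + 1^2 + 1 = 4
N_2 = 1 + 4^2 + 4^2 + 4 = 37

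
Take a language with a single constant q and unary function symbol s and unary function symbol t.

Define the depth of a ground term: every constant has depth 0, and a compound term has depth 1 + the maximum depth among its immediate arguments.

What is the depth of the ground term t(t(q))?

2

depth(t(q)) = 1 + depth(q) = 1 + 0 = 1
depth(t(t(q))) = 1 + depth(t(q)) = 1 + 1 = 2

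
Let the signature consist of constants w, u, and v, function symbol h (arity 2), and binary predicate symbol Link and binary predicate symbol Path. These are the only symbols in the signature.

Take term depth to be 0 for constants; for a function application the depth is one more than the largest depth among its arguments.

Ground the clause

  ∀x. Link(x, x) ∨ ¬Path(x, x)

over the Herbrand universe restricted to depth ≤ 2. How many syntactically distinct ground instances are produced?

147

Ground terms of depth ≤ 2:
  Let N_k count ground terms of depth at most k. Each non-constant term of depth ≤ k is some function symbol applied to depth-≤(k−1) arguments, giving N_k = 3 + N_{k-1}^2.
  N_0 = 3
  N_1 = 3 + 3^2 = 12
  N_2 = 3 + 12^2 = 147
So there are 147 ground terms available for substitution.
There is 1 variable to instantiate (x),  occurring in at least one literal, so different choices give different ground instances.
Number of ground instances = 147.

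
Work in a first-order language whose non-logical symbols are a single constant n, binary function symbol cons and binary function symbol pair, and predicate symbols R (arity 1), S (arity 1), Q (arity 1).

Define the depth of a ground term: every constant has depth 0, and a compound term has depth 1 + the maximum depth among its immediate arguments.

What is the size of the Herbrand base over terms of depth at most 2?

57

First count ground terms of depth ≤ 2.
Let N_k count ground terms of depth at most k. Each non-constant term of depth ≤ k is some function symbol applied to depth-≤(k−1) arguments, giving N_k = 1 + N_{k-1}^2 + N_{k-1}^2.
N_0 = 1
N_1 = 1 + 1^2 + 1^2 = 3
N_2 = 1 + 3^2 + 3^2 = 19
So |H| = 19.
A ground atom is a predicate applied to a tuple of terms from H, so the count is the sum over predicates of |H|^arity:
  R: 19;  S: 19;  Q: 19
Total ground atoms: 19 + 19 + 19 = 57.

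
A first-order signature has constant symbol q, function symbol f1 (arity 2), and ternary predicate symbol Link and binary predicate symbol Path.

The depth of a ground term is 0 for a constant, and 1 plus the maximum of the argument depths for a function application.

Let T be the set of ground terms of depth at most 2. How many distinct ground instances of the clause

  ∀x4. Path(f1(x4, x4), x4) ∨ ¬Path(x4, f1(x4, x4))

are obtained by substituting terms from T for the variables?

Ground terms of depth ≤ 2:
  Let N_k count ground terms of depth at most k. Each non-constant term of depth ≤ k is some function symbol applied to depth-≤(k−1) arguments, giving N_k = 1 + N_{k-1}^2.
  N_0 = 1
  N_1 = 1 + 1^2 = 2
  N_2 = 1 + 2^2 = 5
  Explicitly: q, f1(q, q), f1(q, f1(q, q)), f1(f1(q, q), q), f1(f1(q, q), f1(q, q)).
So there are 5 ground terms available for substitution.
The variable x4 ranges independently over the available ground terms, and distinct assignments produce distinct instances.
Number of ground instances = 5.

5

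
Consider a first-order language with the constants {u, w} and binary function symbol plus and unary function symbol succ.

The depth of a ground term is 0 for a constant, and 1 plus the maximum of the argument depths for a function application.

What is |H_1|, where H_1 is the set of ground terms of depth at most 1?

Count level by level. With function symbols plus/2, succ/1, the terms of depth ≤ k are the 2 constants together with each function applied to depth-≤(k−1) tuples, so N_k = 2 + N_{k-1}^2 + N_{k-1}.
N_0 = 2
N_1 = 2 + 2^2 + 2 = 8

8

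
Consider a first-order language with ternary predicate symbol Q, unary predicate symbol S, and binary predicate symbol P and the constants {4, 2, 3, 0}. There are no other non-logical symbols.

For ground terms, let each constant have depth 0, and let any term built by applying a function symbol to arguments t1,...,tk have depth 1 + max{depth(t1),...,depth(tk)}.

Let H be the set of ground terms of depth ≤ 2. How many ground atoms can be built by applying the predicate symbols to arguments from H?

First count ground terms of depth ≤ 2.
With no function symbols every ground term is a constant, so there are exactly 4 ground terms at every depth bound.
N_0 = 4
N_1 = 4
N_2 = 4
So |H| = 4.
Ground atoms are formed by filling each argument slot of a predicate with a term from H, so an r-ary predicate gives |H|^r atoms:
  Q: 4^3 = 64;  S: 4;  P: 4^2 = 16
Total ground atoms: 64 + 4 + 16 = 84.

84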